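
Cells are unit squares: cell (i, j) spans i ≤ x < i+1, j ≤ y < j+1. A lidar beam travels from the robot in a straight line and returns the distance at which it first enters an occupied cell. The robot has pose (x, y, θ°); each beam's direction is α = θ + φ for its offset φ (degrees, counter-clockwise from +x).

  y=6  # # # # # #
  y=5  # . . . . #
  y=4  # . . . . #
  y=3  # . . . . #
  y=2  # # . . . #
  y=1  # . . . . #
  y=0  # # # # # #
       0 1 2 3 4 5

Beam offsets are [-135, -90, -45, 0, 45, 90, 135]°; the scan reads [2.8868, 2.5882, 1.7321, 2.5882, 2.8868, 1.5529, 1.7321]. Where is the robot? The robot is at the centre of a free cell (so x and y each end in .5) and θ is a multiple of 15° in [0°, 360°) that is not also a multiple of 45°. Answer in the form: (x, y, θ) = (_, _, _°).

The pose lattice has 19·16 = 304 candidates. Test each by forward raycasting.
  (2.5, 4.5, 195°): beam 1 = 1.7321 ≠ 2.8868 ✗
  (3.5, 2.5, 105°): beam 1 = 1.7321 ≠ 2.8868 ✗
  (4.5, 2.5, 255°): beam 1 = 4.0415 ≠ 2.8868 ✗
  (1.5, 1.5, 195°): beam 1 = 0.5774 ≠ 2.8868 ✗
  …
  (3.5, 3.5, 255°): r_1=2.8868, r_2=2.5882, r_3=1.7321, r_4=2.5882, r_5=2.8868, r_6=1.5529, r_7=1.7321 — all match ✓
Only this pose fits every beam.

(x, y, θ) = (3.5, 3.5, 255°)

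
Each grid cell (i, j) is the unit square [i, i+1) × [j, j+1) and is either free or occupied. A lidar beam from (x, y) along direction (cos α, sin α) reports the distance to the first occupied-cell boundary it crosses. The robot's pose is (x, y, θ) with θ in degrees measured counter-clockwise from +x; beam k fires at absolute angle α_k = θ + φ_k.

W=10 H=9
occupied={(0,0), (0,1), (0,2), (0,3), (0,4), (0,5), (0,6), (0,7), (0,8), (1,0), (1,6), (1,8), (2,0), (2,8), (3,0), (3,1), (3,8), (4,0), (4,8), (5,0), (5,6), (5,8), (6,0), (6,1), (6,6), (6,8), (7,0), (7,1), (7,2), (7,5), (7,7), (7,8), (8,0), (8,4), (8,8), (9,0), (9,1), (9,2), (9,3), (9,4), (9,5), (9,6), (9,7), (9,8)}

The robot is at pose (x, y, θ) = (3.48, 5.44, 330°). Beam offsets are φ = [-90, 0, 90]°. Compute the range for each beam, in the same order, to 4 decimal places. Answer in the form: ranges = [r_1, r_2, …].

beam 1: φ=-90°, α=240°
  d=(-0.5000,-0.8660)  start (3,5)  tX=0.9600 tY=0.5081  stride 1/|dx|=2.0000 1/|dy|=1.1547
    cross y-line → (3,4), t=0.5081
    cross x-line → (2,4), t=0.9600
    cross y-line → (2,3), t=1.6628
    cross y-line → (2,2), t=2.8175
    cross x-line → (1,2), t=2.9600
    cross y-line → (1,1), t=3.9722
    cross x-line → (0,1), t=4.9600 (wall)
  → r_1 = 4.9600
beam 2: φ=0°, α=330°
  d=(0.8660,-0.5000)  start (3,5)  tX=0.6004 tY=0.8800  stride 1/|dx|=1.1547 1/|dy|=2.0000
    cross x-line → (4,5), t=0.6004
    cross y-line → (4,4), t=0.8800
    cross x-line → (5,4), t=1.7551
    cross y-line → (5,3), t=2.8800
    cross x-line → (6,3), t=2.9098
    cross x-line → (7,3), t=4.0645
    cross y-line → (7,2), t=4.8800 (wall)
  → r_2 = 4.8800
beam 3: φ=90°, α=60°
  d=(0.5000,0.8660)  start (3,5)  tX=1.0400 tY=0.6466  stride 1/|dx|=2.0000 1/|dy|=1.1547
    cross y-line → (3,6), t=0.6466
    cross x-line → (4,6), t=1.0400
    cross y-line → (4,7), t=1.8013
    cross y-line → (4,8), t=2.9560 (wall)
  → r_3 = 2.9560

ranges = [4.9600, 4.8800, 2.9560]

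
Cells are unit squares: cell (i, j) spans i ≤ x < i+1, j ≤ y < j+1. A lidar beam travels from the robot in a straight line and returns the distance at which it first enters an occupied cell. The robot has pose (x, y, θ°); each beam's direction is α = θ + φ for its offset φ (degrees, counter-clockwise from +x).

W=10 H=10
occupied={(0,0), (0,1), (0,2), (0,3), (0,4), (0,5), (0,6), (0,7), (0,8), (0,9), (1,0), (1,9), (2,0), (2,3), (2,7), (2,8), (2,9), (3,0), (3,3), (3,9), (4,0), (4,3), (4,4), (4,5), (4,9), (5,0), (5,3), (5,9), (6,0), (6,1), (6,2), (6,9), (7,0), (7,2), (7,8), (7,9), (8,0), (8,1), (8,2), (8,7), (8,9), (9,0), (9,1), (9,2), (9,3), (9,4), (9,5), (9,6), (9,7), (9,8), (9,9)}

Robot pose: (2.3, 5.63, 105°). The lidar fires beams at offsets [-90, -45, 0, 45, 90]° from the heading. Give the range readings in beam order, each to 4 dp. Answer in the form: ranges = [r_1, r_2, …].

ranges = [5.9011, 3.8913, 3.4889, 1.5011, 1.3459]

beam 1: φ=-90°, α=15°
  cosα=0.9659 sinα=0.2588 | (2,5) | tMaxX 0.7247 tMaxY 1.4296 | tΔX 1.0353 tΔY 3.8637
    t=0.7247 [x] (3,5)
    t=1.4296 [y] (3,6)
    t=1.7600 [x] (4,6)
    t=2.7952 [x] (5,6)
    t=3.8305 [x] (6,6)
    t=4.8658 [x] (7,6)
    t=5.2933 [y] (7,7)
    t=5.9011 [x] (8,7) — stop
  → r_1 = 5.9011
beam 2: φ=-45°, α=60°
  cosα=0.5000 sinα=0.8660 | (2,5) | tMaxX 1.4000 tMaxY 0.4272 | tΔX 2.0000 tΔY 1.1547
    t=0.4272 [y] (2,6)
    t=1.4000 [x] (3,6)
    t=1.5819 [y] (3,7)
    t=2.7366 [y] (3,8)
    t=3.4000 [x] (4,8)
    t=3.8913 [y] (4,9) — stop
  → r_2 = 3.8913
beam 3: φ=0°, α=105°
  cosα=-0.2588 sinα=0.9659 | (2,5) | tMaxX 1.1591 tMaxY 0.3831 | tΔX 3.8637 tΔY 1.0353
    t=0.3831 [y] (2,6)
    t=1.1591 [x] (1,6)
    t=1.4183 [y] (1,7)
    t=2.4536 [y] (1,8)
    t=3.4889 [y] (1,9) — stop
  → r_3 = 3.4889
beam 4: φ=45°, α=150°
  cosα=-0.8660 sinα=0.5000 | (2,5) | tMaxX 0.3464 tMaxY 0.7400 | tΔX 1.1547 tΔY 2.0000
    t=0.3464 [x] (1,5)
    t=0.7400 [y] (1,6)
    t=1.5011 [x] (0,6) — stop
  → r_4 = 1.5011
beam 5: φ=90°, α=195°
  cosα=-0.9659 sinα=-0.2588 | (2,5) | tMaxX 0.3106 tMaxY 2.4341 | tΔX 1.0353 tΔY 3.8637
    t=0.3106 [x] (1,5)
    t=1.3459 [x] (0,5) — stop
  → r_5 = 1.3459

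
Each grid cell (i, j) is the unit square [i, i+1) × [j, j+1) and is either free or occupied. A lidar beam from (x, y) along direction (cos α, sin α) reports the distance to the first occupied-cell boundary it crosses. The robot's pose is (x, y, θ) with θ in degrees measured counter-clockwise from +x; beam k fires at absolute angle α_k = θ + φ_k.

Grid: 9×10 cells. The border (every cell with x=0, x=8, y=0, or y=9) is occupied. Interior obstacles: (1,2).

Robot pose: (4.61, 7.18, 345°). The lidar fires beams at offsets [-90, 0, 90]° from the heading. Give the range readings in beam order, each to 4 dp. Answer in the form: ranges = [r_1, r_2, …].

ranges = [6.3980, 3.5096, 1.8842]

beam 1: φ=-90°, α=255°
  d=(-0.2588,-0.9659)  start (4,7)  tX=2.3569 tY=0.1863  stride 1/|dx|=3.8637 1/|dy|=1.0353
    cross y-line → (4,6), t=0.1863
    cross y-line → (4,5), t=1.2216
    cross y-line → (4,4), t=2.2569
    cross x-line → (3,4), t=2.3569
    cross y-line → (3,3), t=3.2922
    cross y-line → (3,2), t=4.3275
    cross y-line → (3,1), t=5.3627
    cross x-line → (2,1), t=6.2206
    cross y-line → (2,0), t=6.3980 (wall)
  → r_1 = 6.3980
beam 2: φ=0°, α=345°
  d=(0.9659,-0.2588)  start (4,7)  tX=0.4038 tY=0.6955  stride 1/|dx|=1.0353 1/|dy|=3.8637
    cross x-line → (5,7), t=0.4038
    cross y-line → (5,6), t=0.6955
    cross x-line → (6,6), t=1.4390
    cross x-line → (7,6), t=2.4743
    cross x-line → (8,6), t=3.5096 (wall)
  → r_2 = 3.5096
beam 3: φ=90°, α=75°
  d=(0.2588,0.9659)  start (4,7)  tX=1.5068 tY=0.8489  stride 1/|dx|=3.8637 1/|dy|=1.0353
    cross y-line → (4,8), t=0.8489
    cross x-line → (5,8), t=1.5068
    cross y-line → (5,9), t=1.8842 (wall)
  → r_3 = 1.8842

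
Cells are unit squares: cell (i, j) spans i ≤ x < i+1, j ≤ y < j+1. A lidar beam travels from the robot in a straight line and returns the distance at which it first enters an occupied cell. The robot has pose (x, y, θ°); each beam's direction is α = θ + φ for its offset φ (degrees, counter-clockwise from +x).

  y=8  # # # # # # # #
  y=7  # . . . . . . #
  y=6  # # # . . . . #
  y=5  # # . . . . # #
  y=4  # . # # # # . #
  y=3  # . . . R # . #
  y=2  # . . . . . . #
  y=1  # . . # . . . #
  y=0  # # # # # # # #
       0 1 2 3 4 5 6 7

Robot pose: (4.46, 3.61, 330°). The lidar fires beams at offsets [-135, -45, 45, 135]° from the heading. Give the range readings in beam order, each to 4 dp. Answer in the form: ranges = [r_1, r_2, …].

beam 1: φ=-135°, α=195°
  dir = (cos 195°, sin 195°) = (-0.9659, -0.2588); from cell (4,3)
  next x-line at t=0.4762, next y-line at t=2.3569; Δt_x=1.0353, Δt_y=3.8637
    x: enter (3,3) at t=0.4762
    x: enter (2,3) at t=1.5115
    y: enter (2,2) at t=2.3569
    x: enter (1,2) at t=2.5468
    x: enter (0,2) at t=3.5821 ← occupied
  → r_1 = 3.5821
beam 2: φ=-45°, α=285°
  dir = (cos 285°, sin 285°) = (0.2588, -0.9659); from cell (4,3)
  next x-line at t=2.0864, next y-line at t=0.6315; Δt_x=3.8637, Δt_y=1.0353
    y: enter (4,2) at t=0.6315
    y: enter (4,1) at t=1.6668
    x: enter (5,1) at t=2.0864
    y: enter (5,0) at t=2.7021 ← occupied
  → r_2 = 2.7021
beam 3: φ=45°, α=15°
  dir = (cos 15°, sin 15°) = (0.9659, 0.2588); from cell (4,3)
  next x-line at t=0.5590, next y-line at t=1.5068; Δt_x=1.0353, Δt_y=3.8637
    x: enter (5,3) at t=0.5590 ← occupied
  → r_3 = 0.5590
beam 4: φ=135°, α=105°
  dir = (cos 105°, sin 105°) = (-0.2588, 0.9659); from cell (4,3)
  next x-line at t=1.7773, next y-line at t=0.4038; Δt_x=3.8637, Δt_y=1.0353
    y: enter (4,4) at t=0.4038 ← occupied
  → r_4 = 0.4038

ranges = [3.5821, 2.7021, 0.5590, 0.4038]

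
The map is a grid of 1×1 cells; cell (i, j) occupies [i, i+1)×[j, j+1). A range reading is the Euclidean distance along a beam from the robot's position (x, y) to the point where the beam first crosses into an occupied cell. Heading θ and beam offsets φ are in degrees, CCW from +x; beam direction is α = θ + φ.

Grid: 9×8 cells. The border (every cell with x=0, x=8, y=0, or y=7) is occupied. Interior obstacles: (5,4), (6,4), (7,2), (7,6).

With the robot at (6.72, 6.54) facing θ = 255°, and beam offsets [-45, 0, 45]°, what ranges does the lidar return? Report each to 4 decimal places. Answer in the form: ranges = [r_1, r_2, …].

ranges = [6.6049, 1.5943, 0.5600]

beam 1: φ=-45°, α=210°
  d=(-0.8660,-0.5000)  start (6,6)  tX=0.8314 tY=1.0800  stride 1/|dx|=1.1547 1/|dy|=2.0000
    cross x-line → (5,6), t=0.8314
    cross y-line → (5,5), t=1.0800
    cross x-line → (4,5), t=1.9861
    cross y-line → (4,4), t=3.0800
    cross x-line → (3,4), t=3.1408
    cross x-line → (2,4), t=4.2955
    cross y-line → (2,3), t=5.0800
    cross x-line → (1,3), t=5.4502
    cross x-line → (0,3), t=6.6049 (wall)
  → r_1 = 6.6049
beam 2: φ=0°, α=255°
  d=(-0.2588,-0.9659)  start (6,6)  tX=2.7819 tY=0.5590  stride 1/|dx|=3.8637 1/|dy|=1.0353
    cross y-line → (6,5), t=0.5590
    cross y-line → (6,4), t=1.5943 (wall)
  → r_2 = 1.5943
beam 3: φ=45°, α=300°
  d=(0.5000,-0.8660)  start (6,6)  tX=0.5600 tY=0.6235  stride 1/|dx|=2.0000 1/|dy|=1.1547
    cross x-line → (7,6), t=0.5600 (wall)
  → r_3 = 0.5600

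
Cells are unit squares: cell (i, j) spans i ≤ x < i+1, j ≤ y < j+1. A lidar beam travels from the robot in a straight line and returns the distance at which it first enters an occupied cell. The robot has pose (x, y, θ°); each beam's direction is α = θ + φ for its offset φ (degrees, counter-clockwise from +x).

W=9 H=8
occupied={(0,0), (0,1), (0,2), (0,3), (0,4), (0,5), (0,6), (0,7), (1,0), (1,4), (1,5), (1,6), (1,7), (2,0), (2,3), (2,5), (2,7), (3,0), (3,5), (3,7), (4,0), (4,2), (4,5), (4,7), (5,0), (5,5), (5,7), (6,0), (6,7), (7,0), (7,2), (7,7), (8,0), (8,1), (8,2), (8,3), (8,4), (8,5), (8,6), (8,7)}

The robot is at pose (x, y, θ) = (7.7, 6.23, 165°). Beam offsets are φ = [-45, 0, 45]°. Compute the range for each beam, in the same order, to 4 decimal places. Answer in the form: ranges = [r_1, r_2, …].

ranges = [0.8891, 2.9751, 1.9630]

beam 1: φ=-45°, α=120°
  direction (-0.5000, 0.8660); cell (7,6); t to first gridline: x 1.4000, y 0.8891 (then +2.0000 / +1.1547)
    (7,7) via y @ 0.8891  # hit
  → r_1 = 0.8891
beam 2: φ=0°, α=165°
  direction (-0.9659, 0.2588); cell (7,6); t to first gridline: x 0.7247, y 2.9751 (then +1.0353 / +3.8637)
    (6,6) via x @ 0.7247
    (5,6) via x @ 1.7600
    (4,6) via x @ 2.7952
    (4,7) via y @ 2.9751  # hit
  → r_2 = 2.9751
beam 3: φ=45°, α=210°
  direction (-0.8660, -0.5000); cell (7,6); t to first gridline: x 0.8083, y 0.4600 (then +1.1547 / +2.0000)
    (7,5) via y @ 0.4600
    (6,5) via x @ 0.8083
    (5,5) via x @ 1.9630  # hit
  → r_3 = 1.9630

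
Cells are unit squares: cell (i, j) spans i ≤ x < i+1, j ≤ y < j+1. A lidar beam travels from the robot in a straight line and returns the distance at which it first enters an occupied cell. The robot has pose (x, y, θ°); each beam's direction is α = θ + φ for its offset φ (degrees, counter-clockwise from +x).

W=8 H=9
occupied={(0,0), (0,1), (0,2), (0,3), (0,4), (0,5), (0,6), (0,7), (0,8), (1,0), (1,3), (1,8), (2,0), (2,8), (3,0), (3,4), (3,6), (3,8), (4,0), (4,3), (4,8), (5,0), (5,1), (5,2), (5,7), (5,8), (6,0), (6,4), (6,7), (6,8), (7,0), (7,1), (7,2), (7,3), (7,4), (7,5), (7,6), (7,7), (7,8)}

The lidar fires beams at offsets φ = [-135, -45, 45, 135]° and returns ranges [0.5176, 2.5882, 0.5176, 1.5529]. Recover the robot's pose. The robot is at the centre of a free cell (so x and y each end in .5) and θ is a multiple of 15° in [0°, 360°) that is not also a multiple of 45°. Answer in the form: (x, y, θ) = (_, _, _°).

(x, y, θ) = (3.5, 7.5, 240°)

Candidates: 33 free-cell centres × 16 headings = 528 poses. Raycast each; keep the one whose scan matches to 4 dp.
  (6.5, 1.5, 60°): beam 2 = 0.5176 ≠ 2.5882 ✗
  (1.5, 1.5, 210°): beam 1 = 1.5529 ≠ 0.5176 ✗
  (4.5, 1.5, 75°): beam 1 = 0.5774 ≠ 0.5176 ✗
  (3.5, 1.5, 165°): beam 1 = 1.7321 ≠ 0.5176 ✗
  …
  (3.5, 7.5, 240°): r_1=0.5176, r_2=2.5882, r_3=0.5176, r_4=1.5529 — all match ✓
No second candidate reproduces the full scan.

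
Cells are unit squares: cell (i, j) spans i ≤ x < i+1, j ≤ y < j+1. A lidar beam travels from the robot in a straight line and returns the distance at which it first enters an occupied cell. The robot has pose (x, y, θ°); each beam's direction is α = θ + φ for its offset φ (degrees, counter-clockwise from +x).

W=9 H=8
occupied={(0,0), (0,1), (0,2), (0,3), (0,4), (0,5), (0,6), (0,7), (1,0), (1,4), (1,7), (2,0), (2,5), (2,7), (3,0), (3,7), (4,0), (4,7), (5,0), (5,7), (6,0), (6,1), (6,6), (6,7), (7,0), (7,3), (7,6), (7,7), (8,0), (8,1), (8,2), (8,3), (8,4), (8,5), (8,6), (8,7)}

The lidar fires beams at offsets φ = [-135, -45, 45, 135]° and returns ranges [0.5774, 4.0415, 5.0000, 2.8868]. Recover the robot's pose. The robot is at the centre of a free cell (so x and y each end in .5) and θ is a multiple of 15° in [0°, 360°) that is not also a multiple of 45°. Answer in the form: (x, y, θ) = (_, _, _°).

(x, y, θ) = (6.5, 3.5, 165°)

Enumerate (i+0.5, j+0.5, θ) over the 36 free cells and 16 admissible headings. For each, cast all 4 beams and compare to the given ranges.
  (1.5, 5.5, 300°): beam 1 = 0.5176 ≠ 0.5774 ✗
  (4.5, 3.5, 165°): beam 1 = 4.0415 ≠ 0.5774 ✗
  (3.5, 2.5, 195°): beam 1 = 5.0000 ≠ 0.5774 ✗
  (3.5, 3.5, 120°): beam 1 = 4.6587 ≠ 0.5774 ✗
  …
  (6.5, 3.5, 165°): r_1=0.5774, r_2=4.0415, r_3=5.0000, r_4=2.8868 — all match ✓
No second candidate reproduces the full scan.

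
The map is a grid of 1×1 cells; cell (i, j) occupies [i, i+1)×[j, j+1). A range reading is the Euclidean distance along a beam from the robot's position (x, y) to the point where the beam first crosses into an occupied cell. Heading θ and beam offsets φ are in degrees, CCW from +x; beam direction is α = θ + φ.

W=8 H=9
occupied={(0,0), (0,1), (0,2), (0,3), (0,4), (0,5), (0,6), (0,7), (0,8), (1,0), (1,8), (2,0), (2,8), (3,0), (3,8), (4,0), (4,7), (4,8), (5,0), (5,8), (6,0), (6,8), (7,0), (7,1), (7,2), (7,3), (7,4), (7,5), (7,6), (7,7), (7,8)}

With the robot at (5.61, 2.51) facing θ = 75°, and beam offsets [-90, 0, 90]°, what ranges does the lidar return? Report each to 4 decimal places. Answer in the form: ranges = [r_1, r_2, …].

beam 1: φ=-90°, α=345°
  cosα=0.9659 sinα=-0.2588 | (5,2) | tMaxX 0.4038 tMaxY 1.9705 | tΔX 1.0353 tΔY 3.8637
    t=0.4038 [x] (6,2)
    t=1.4390 [x] (7,2) — stop
  → r_1 = 1.4390
beam 2: φ=0°, α=75°
  cosα=0.2588 sinα=0.9659 | (5,2) | tMaxX 1.5068 tMaxY 0.5073 | tΔX 3.8637 tΔY 1.0353
    t=0.5073 [y] (5,3)
    t=1.5068 [x] (6,3)
    t=1.5426 [y] (6,4)
    t=2.5778 [y] (6,5)
    t=3.6131 [y] (6,6)
    t=4.6484 [y] (6,7)
    t=5.3705 [x] (7,7) — stop
  → r_2 = 5.3705
beam 3: φ=90°, α=165°
  cosα=-0.9659 sinα=0.2588 | (5,2) | tMaxX 0.6315 tMaxY 1.8932 | tΔX 1.0353 tΔY 3.8637
    t=0.6315 [x] (4,2)
    t=1.6668 [x] (3,2)
    t=1.8932 [y] (3,3)
    t=2.7021 [x] (2,3)
    t=3.7373 [x] (1,3)
    t=4.7726 [x] (0,3) — stop
  → r_3 = 4.7726

ranges = [1.4390, 5.3705, 4.7726]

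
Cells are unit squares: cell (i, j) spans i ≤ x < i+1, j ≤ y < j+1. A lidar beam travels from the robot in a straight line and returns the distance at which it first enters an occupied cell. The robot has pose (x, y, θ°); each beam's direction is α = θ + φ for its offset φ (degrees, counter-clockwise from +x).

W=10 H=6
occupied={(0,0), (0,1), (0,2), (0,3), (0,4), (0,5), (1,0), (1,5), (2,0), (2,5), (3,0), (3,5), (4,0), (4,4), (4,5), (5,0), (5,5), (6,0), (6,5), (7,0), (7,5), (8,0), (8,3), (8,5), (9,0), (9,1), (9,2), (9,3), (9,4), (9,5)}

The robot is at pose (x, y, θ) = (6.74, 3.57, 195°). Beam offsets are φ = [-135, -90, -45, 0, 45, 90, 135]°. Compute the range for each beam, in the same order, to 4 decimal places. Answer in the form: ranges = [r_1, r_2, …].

beam 1: φ=-135°, α=60°
  direction (0.5000, 0.8660); cell (6,3); t to first gridline: x 0.5200, y 0.4965 (then +2.0000 / +1.1547)
    (6,4) via y @ 0.4965
    (7,4) via x @ 0.5200
    (7,5) via y @ 1.6512  # hit
  → r_1 = 1.6512
beam 2: φ=-90°, α=105°
  direction (-0.2588, 0.9659); cell (6,3); t to first gridline: x 2.8591, y 0.4452 (then +3.8637 / +1.0353)
    (6,4) via y @ 0.4452
    (6,5) via y @ 1.4804  # hit
  → r_2 = 1.4804
beam 3: φ=-45°, α=150°
  direction (-0.8660, 0.5000); cell (6,3); t to first gridline: x 0.8545, y 0.8600 (then +1.1547 / +2.0000)
    (5,3) via x @ 0.8545
    (5,4) via y @ 0.8600
    (4,4) via x @ 2.0092  # hit
  → r_3 = 2.0092
beam 4: φ=0°, α=195°
  direction (-0.9659, -0.2588); cell (6,3); t to first gridline: x 0.7661, y 2.2023 (then +1.0353 / +3.8637)
    (5,3) via x @ 0.7661
    (4,3) via x @ 1.8014
    (4,2) via y @ 2.2023
    (3,2) via x @ 2.8367
    (2,2) via x @ 3.8719
    (1,2) via x @ 4.9072
    (0,2) via x @ 5.9425  # hit
  → r_4 = 5.9425
beam 5: φ=45°, α=240°
  direction (-0.5000, -0.8660); cell (6,3); t to first gridline: x 1.4800, y 0.6582 (then +2.0000 / +1.1547)
    (6,2) via y @ 0.6582
    (5,2) via x @ 1.4800
    (5,1) via y @ 1.8129
    (5,0) via y @ 2.9676  # hit
  → r_5 = 2.9676
beam 6: φ=90°, α=285°
  direction (0.2588, -0.9659); cell (6,3); t to first gridline: x 1.0046, y 0.5901 (then +3.8637 / +1.0353)
    (6,2) via y @ 0.5901
    (7,2) via x @ 1.0046
    (7,1) via y @ 1.6254
    (7,0) via y @ 2.6607  # hit
  → r_6 = 2.6607
beam 7: φ=135°, α=330°
  direction (0.8660, -0.5000); cell (6,3); t to first gridline: x 0.3002, y 1.1400 (then +1.1547 / +2.0000)
    (7,3) via x @ 0.3002
    (7,2) via y @ 1.1400
    (8,2) via x @ 1.4549
    (9,2) via x @ 2.6096  # hit
  → r_7 = 2.6096

ranges = [1.6512, 1.4804, 2.0092, 5.9425, 2.9676, 2.6607, 2.6096]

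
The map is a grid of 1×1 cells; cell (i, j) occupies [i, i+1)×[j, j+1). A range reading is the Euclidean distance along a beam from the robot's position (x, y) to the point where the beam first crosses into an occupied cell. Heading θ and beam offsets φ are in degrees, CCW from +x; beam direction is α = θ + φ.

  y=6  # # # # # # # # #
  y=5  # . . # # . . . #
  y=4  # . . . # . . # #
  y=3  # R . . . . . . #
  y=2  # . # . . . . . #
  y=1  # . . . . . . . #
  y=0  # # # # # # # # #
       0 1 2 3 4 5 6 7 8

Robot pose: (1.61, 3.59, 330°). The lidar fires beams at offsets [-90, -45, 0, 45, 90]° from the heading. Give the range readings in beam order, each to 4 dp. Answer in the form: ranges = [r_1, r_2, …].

beam 1: φ=-90°, α=240°
  d=(-0.5000,-0.8660)  start (1,3)  tX=1.2200 tY=0.6813  stride 1/|dx|=2.0000 1/|dy|=1.1547
    cross y-line → (1,2), t=0.6813
    cross x-line → (0,2), t=1.2200 (wall)
  → r_1 = 1.2200
beam 2: φ=-45°, α=285°
  d=(0.2588,-0.9659)  start (1,3)  tX=1.5068 tY=0.6108  stride 1/|dx|=3.8637 1/|dy|=1.0353
    cross y-line → (1,2), t=0.6108
    cross x-line → (2,2), t=1.5068 (wall)
  → r_2 = 1.5068
beam 3: φ=0°, α=330°
  d=(0.8660,-0.5000)  start (1,3)  tX=0.4503 tY=1.1800  stride 1/|dx|=1.1547 1/|dy|=2.0000
    cross x-line → (2,3), t=0.4503
    cross y-line → (2,2), t=1.1800 (wall)
  → r_3 = 1.1800
beam 4: φ=45°, α=15°
  d=(0.9659,0.2588)  start (1,3)  tX=0.4038 tY=1.5841  stride 1/|dx|=1.0353 1/|dy|=3.8637
    cross x-line → (2,3), t=0.4038
    cross x-line → (3,3), t=1.4390
    cross y-line → (3,4), t=1.5841
    cross x-line → (4,4), t=2.4743 (wall)
  → r_4 = 2.4743
beam 5: φ=90°, α=60°
  d=(0.5000,0.8660)  start (1,3)  tX=0.7800 tY=0.4734  stride 1/|dx|=2.0000 1/|dy|=1.1547
    cross y-line → (1,4), t=0.4734
    cross x-line → (2,4), t=0.7800
    cross y-line → (2,5), t=1.6281
    cross x-line → (3,5), t=2.7800 (wall)
  → r_5 = 2.7800

ranges = [1.2200, 1.5068, 1.1800, 2.4743, 2.7800]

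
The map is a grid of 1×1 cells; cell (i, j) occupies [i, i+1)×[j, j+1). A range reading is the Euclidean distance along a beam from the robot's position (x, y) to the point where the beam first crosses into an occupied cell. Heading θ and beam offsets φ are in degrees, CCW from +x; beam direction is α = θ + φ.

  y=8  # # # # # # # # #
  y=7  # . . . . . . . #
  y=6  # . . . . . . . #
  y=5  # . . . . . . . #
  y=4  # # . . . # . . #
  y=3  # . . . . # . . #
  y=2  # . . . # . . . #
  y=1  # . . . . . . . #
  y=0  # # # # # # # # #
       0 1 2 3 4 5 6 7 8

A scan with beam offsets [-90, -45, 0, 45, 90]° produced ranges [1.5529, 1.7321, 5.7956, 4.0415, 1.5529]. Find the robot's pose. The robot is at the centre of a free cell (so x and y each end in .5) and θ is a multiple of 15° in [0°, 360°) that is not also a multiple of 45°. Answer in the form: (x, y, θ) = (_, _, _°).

(x, y, θ) = (1.5, 2.5, 345°)

The pose lattice has 45·16 = 720 candidates. Test each by forward raycasting.
  (7.5, 5.5, 75°): beam 1 = 0.5176 ≠ 1.5529 ✗
  (3.5, 1.5, 165°): beam 1 = 6.7293 ≠ 1.5529 ✗
  (4.5, 5.5, 285°): beam 1 = 2.5882 ≠ 1.5529 ✗
  (1.5, 3.5, 285°): beam 1 = 0.5176 ≠ 1.5529 ✗
  …
  (1.5, 2.5, 345°): r_1=1.5529, r_2=1.7321, r_3=5.7956, r_4=4.0415, r_5=1.5529 — all match ✓
No second candidate reproduces the full scan.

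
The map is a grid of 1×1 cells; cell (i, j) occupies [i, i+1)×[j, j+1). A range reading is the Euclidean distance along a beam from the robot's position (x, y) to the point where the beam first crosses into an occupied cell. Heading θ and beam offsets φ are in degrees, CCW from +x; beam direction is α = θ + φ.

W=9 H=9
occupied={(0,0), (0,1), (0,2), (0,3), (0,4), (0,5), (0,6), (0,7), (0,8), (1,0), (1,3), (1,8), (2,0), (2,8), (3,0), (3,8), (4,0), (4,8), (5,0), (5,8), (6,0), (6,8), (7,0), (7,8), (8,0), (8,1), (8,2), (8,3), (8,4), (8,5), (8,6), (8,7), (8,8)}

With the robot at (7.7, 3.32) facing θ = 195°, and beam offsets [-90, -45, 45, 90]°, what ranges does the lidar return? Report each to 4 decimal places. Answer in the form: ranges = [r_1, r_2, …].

beam 1: φ=-90°, α=105°
  cosα=-0.2588 sinα=0.9659 | (7,3) | tMaxX 2.7046 tMaxY 0.7040 | tΔX 3.8637 tΔY 1.0353
    t=0.7040 [y] (7,4)
    t=1.7393 [y] (7,5)
    t=2.7046 [x] (6,5)
    t=2.7745 [y] (6,6)
    t=3.8098 [y] (6,7)
    t=4.8451 [y] (6,8) — stop
  → r_1 = 4.8451
beam 2: φ=-45°, α=150°
  cosα=-0.8660 sinα=0.5000 | (7,3) | tMaxX 0.8083 tMaxY 1.3600 | tΔX 1.1547 tΔY 2.0000
    t=0.8083 [x] (6,3)
    t=1.3600 [y] (6,4)
    t=1.9630 [x] (5,4)
    t=3.1177 [x] (4,4)
    t=3.3600 [y] (4,5)
    t=4.2724 [x] (3,5)
    t=5.3600 [y] (3,6)
    t=5.4271 [x] (2,6)
    t=6.5818 [x] (1,6)
    t=7.3600 [y] (1,7)
    t=7.7365 [x] (0,7) — stop
  → r_2 = 7.7365
beam 3: φ=45°, α=240°
  cosα=-0.5000 sinα=-0.8660 | (7,3) | tMaxX 1.4000 tMaxY 0.3695 | tΔX 2.0000 tΔY 1.1547
    t=0.3695 [y] (7,2)
    t=1.4000 [x] (6,2)
    t=1.5242 [y] (6,1)
    t=2.6789 [y] (6,0) — stop
  → r_3 = 2.6789
beam 4: φ=90°, α=285°
  cosα=0.2588 sinα=-0.9659 | (7,3) | tMaxX 1.1591 tMaxY 0.3313 | tΔX 3.8637 tΔY 1.0353
    t=0.3313 [y] (7,2)
    t=1.1591 [x] (8,2) — stop
  → r_4 = 1.1591

ranges = [4.8451, 7.7365, 2.6789, 1.1591]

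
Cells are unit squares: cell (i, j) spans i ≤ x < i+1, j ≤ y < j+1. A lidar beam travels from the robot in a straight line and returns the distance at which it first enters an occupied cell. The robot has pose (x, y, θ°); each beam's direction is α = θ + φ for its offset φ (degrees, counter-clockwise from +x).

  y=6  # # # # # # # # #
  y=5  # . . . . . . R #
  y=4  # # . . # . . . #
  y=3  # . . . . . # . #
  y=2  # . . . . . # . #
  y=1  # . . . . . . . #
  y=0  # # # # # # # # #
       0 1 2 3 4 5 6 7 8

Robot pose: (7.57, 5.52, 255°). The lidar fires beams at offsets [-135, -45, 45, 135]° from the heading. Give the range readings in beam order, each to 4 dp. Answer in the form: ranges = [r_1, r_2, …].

beam 1: φ=-135°, α=120°
  dir = (cos 120°, sin 120°) = (-0.5000, 0.8660); from cell (7,5)
  next x-line at t=1.1400, next y-line at t=0.5543; Δt_x=2.0000, Δt_y=1.1547
    y: enter (7,6) at t=0.5543 ← occupied
  → r_1 = 0.5543
beam 2: φ=-45°, α=210°
  dir = (cos 210°, sin 210°) = (-0.8660, -0.5000); from cell (7,5)
  next x-line at t=0.6582, next y-line at t=1.0400; Δt_x=1.1547, Δt_y=2.0000
    x: enter (6,5) at t=0.6582
    y: enter (6,4) at t=1.0400
    x: enter (5,4) at t=1.8129
    x: enter (4,4) at t=2.9676 ← occupied
  → r_2 = 2.9676
beam 3: φ=45°, α=300°
  dir = (cos 300°, sin 300°) = (0.5000, -0.8660); from cell (7,5)
  next x-line at t=0.8600, next y-line at t=0.6004; Δt_x=2.0000, Δt_y=1.1547
    y: enter (7,4) at t=0.6004
    x: enter (8,4) at t=0.8600 ← occupied
  → r_3 = 0.8600
beam 4: φ=135°, α=30°
  dir = (cos 30°, sin 30°) = (0.8660, 0.5000); from cell (7,5)
  next x-line at t=0.4965, next y-line at t=0.9600; Δt_x=1.1547, Δt_y=2.0000
    x: enter (8,5) at t=0.4965 ← occupied
  → r_4 = 0.4965

ranges = [0.5543, 2.9676, 0.8600, 0.4965]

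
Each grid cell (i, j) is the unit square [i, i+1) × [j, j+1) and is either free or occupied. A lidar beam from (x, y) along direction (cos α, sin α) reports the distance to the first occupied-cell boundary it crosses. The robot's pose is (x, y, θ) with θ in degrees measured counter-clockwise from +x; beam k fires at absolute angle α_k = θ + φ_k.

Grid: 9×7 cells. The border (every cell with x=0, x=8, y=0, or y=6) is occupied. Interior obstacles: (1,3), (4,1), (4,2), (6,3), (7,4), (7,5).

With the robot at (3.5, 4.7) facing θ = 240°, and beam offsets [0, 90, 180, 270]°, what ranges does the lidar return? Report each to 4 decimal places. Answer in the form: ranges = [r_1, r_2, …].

ranges = [4.2724, 2.8868, 1.5011, 2.6000]

beam 1: φ=0°, α=240°
  direction (-0.5000, -0.8660); cell (3,4); t to first gridline: x 1.0000, y 0.8083 (then +2.0000 / +1.1547)
    (3,3) via y @ 0.8083
    (2,3) via x @ 1.0000
    (2,2) via y @ 1.9630
    (1,2) via x @ 3.0000
    (1,1) via y @ 3.1177
    (1,0) via y @ 4.2724  # hit
  → r_1 = 4.2724
beam 2: φ=90°, α=330°
  direction (0.8660, -0.5000); cell (3,4); t to first gridline: x 0.5774, y 1.4000 (then +1.1547 / +2.0000)
    (4,4) via x @ 0.5774
    (4,3) via y @ 1.4000
    (5,3) via x @ 1.7321
    (6,3) via x @ 2.8868  # hit
  → r_2 = 2.8868
beam 3: φ=180°, α=60°
  direction (0.5000, 0.8660); cell (3,4); t to first gridline: x 1.0000, y 0.3464 (then +2.0000 / +1.1547)
    (3,5) via y @ 0.3464
    (4,5) via x @ 1.0000
    (4,6) via y @ 1.5011  # hit
  → r_3 = 1.5011
beam 4: φ=270°, α=150°
  direction (-0.8660, 0.5000); cell (3,4); t to first gridline: x 0.5774, y 0.6000 (then +1.1547 / +2.0000)
    (2,4) via x @ 0.5774
    (2,5) via y @ 0.6000
    (1,5) via x @ 1.7321
    (1,6) via y @ 2.6000  # hit
  → r_4 = 2.6000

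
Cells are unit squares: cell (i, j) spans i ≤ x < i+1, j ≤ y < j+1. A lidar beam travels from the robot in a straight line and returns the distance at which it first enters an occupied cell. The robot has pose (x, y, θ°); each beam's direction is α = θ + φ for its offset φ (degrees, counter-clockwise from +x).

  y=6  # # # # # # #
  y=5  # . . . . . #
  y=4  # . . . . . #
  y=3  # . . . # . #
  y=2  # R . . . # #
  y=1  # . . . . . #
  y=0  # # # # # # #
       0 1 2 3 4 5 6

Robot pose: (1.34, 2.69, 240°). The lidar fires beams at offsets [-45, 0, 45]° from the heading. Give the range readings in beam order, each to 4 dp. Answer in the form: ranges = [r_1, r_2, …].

beam 1: φ=-45°, α=195°
  cosα=-0.9659 sinα=-0.2588 | (1,2) | tMaxX 0.3520 tMaxY 2.6660 | tΔX 1.0353 tΔY 3.8637
    t=0.3520 [x] (0,2) — stop
  → r_1 = 0.3520
beam 2: φ=0°, α=240°
  cosα=-0.5000 sinα=-0.8660 | (1,2) | tMaxX 0.6800 tMaxY 0.7967 | tΔX 2.0000 tΔY 1.1547
    t=0.6800 [x] (0,2) — stop
  → r_2 = 0.6800
beam 3: φ=45°, α=285°
  cosα=0.2588 sinα=-0.9659 | (1,2) | tMaxX 2.5500 tMaxY 0.7143 | tΔX 3.8637 tΔY 1.0353
    t=0.7143 [y] (1,1)
    t=1.7496 [y] (1,0) — stop
  → r_3 = 1.7496

ranges = [0.3520, 0.6800, 1.7496]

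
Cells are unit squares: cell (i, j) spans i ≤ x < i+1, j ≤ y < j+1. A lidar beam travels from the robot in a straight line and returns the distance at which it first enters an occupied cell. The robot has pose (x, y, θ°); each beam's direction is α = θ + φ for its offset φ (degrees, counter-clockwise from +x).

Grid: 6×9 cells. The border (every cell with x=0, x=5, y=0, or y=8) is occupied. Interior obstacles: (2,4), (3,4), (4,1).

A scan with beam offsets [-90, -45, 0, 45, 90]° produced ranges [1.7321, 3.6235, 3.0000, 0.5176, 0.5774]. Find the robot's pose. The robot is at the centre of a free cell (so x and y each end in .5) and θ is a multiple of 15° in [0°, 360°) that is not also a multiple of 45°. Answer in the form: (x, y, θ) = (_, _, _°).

(x, y, θ) = (4.5, 2.5, 210°)

Enumerate (i+0.5, j+0.5, θ) over the 25 free cells and 16 admissible headings. For each, cast all 5 beams and compare to the given ranges.
  (1.5, 2.5, 345°): beam 1 = 1.5529 ≠ 1.7321 ✗
  (1.5, 3.5, 150°): beam 1 = 1.0000 ≠ 1.7321 ✗
  (4.5, 7.5, 15°): beam 1 = 1.9319 ≠ 1.7321 ✗
  (4.5, 7.5, 300°): beam 1 = 4.0415 ≠ 1.7321 ✗
  …
  (4.5, 2.5, 210°): r_1=1.7321, r_2=3.6235, r_3=3.0000, r_4=0.5176, r_5=0.5774 — all match ✓
Unique over the lattice → pose = (4.5, 2.5, 210°).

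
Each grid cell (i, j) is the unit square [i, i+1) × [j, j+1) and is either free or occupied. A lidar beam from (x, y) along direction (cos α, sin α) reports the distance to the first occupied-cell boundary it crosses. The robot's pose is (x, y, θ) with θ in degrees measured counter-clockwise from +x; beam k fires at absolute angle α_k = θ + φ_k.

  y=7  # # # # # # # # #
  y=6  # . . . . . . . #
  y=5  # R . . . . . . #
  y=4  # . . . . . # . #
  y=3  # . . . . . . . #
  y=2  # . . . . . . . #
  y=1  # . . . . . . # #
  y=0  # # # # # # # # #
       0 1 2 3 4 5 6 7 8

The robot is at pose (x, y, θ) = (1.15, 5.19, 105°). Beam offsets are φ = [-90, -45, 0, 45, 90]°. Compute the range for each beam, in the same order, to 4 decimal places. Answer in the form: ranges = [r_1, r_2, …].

ranges = [6.9933, 2.0900, 0.5796, 0.1732, 0.1553]

beam 1: φ=-90°, α=15°
  direction (0.9659, 0.2588); cell (1,5); t to first gridline: x 0.8800, y 3.1296 (then +1.0353 / +3.8637)
    (2,5) via x @ 0.8800
    (3,5) via x @ 1.9153
    (4,5) via x @ 2.9505
    (4,6) via y @ 3.1296
    (5,6) via x @ 3.9858
    (6,6) via x @ 5.0211
    (7,6) via x @ 6.0564
    (7,7) via y @ 6.9933  # hit
  → r_1 = 6.9933
beam 2: φ=-45°, α=60°
  direction (0.5000, 0.8660); cell (1,5); t to first gridline: x 1.7000, y 0.9353 (then +2.0000 / +1.1547)
    (1,6) via y @ 0.9353
    (2,6) via x @ 1.7000
    (2,7) via y @ 2.0900  # hit
  → r_2 = 2.0900
beam 3: φ=0°, α=105°
  direction (-0.2588, 0.9659); cell (1,5); t to first gridline: x 0.5796, y 0.8386 (then +3.8637 / +1.0353)
    (0,5) via x @ 0.5796  # hit
  → r_3 = 0.5796
beam 4: φ=45°, α=150°
  direction (-0.8660, 0.5000); cell (1,5); t to first gridline: x 0.1732, y 1.6200 (then +1.1547 / +2.0000)
    (0,5) via x @ 0.1732  # hit
  → r_4 = 0.1732
beam 5: φ=90°, α=195°
  direction (-0.9659, -0.2588); cell (1,5); t to first gridline: x 0.1553, y 0.7341 (then +1.0353 / +3.8637)
    (0,5) via x @ 0.1553  # hit
  → r_5 = 0.1553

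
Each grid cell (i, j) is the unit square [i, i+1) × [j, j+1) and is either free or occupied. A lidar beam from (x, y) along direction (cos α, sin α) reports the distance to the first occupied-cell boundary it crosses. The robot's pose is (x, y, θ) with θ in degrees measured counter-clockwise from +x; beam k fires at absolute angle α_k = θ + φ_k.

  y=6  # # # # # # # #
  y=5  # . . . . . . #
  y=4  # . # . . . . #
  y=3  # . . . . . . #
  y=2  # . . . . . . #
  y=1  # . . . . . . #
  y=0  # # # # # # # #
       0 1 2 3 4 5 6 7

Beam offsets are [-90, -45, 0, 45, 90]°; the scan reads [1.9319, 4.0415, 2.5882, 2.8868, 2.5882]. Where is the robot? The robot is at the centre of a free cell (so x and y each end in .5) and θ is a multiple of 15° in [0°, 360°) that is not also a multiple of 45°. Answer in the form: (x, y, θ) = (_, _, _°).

Enumerate (i+0.5, j+0.5, θ) over the 29 free cells and 16 admissible headings. For each, cast all 5 beams and compare to the given ranges.
  (1.5, 2.5, 300°): beam 1 = 0.5774 ≠ 1.9319 ✗
  (5.5, 2.5, 60°): beam 1 = 1.7321 ≠ 1.9319 ✗
  (4.5, 4.5, 210°): beam 1 = 1.7321 ≠ 1.9319 ✗
  …
  (4.5, 3.5, 255°): r_1=1.9319, r_2=4.0415, r_3=2.5882, r_4=2.8868, r_5=2.5882 — all match ✓
Unique over the lattice → pose = (4.5, 3.5, 255°).

(x, y, θ) = (4.5, 3.5, 255°)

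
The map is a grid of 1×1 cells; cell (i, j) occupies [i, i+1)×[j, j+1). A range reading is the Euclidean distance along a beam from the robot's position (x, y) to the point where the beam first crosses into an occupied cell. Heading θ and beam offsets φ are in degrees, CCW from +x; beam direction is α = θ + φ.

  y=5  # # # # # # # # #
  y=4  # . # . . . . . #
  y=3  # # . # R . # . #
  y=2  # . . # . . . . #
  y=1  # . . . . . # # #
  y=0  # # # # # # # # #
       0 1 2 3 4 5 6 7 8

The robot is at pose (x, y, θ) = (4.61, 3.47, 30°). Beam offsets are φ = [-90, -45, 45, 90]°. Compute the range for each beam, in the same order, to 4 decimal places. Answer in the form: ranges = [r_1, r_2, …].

beam 1: φ=-90°, α=300°
  dir = (cos 300°, sin 300°) = (0.5000, -0.8660); from cell (4,3)
  next x-line at t=0.7800, next y-line at t=0.5427; Δt_x=2.0000, Δt_y=1.1547
    y: enter (4,2) at t=0.5427
    x: enter (5,2) at t=0.7800
    y: enter (5,1) at t=1.6974
    x: enter (6,1) at t=2.7800 ← occupied
  → r_1 = 2.7800
beam 2: φ=-45°, α=345°
  dir = (cos 345°, sin 345°) = (0.9659, -0.2588); from cell (4,3)
  next x-line at t=0.4038, next y-line at t=1.8159; Δt_x=1.0353, Δt_y=3.8637
    x: enter (5,3) at t=0.4038
    x: enter (6,3) at t=1.4390 ← occupied
  → r_2 = 1.4390
beam 3: φ=45°, α=75°
  dir = (cos 75°, sin 75°) = (0.2588, 0.9659); from cell (4,3)
  next x-line at t=1.5068, next y-line at t=0.5487; Δt_x=3.8637, Δt_y=1.0353
    y: enter (4,4) at t=0.5487
    x: enter (5,4) at t=1.5068
    y: enter (5,5) at t=1.5840 ← occupied
  → r_3 = 1.5840
beam 4: φ=90°, α=120°
  dir = (cos 120°, sin 120°) = (-0.5000, 0.8660); from cell (4,3)
  next x-line at t=1.2200, next y-line at t=0.6120; Δt_x=2.0000, Δt_y=1.1547
    y: enter (4,4) at t=0.6120
    x: enter (3,4) at t=1.2200
    y: enter (3,5) at t=1.7667 ← occupied
  → r_4 = 1.7667

ranges = [2.7800, 1.4390, 1.5840, 1.7667]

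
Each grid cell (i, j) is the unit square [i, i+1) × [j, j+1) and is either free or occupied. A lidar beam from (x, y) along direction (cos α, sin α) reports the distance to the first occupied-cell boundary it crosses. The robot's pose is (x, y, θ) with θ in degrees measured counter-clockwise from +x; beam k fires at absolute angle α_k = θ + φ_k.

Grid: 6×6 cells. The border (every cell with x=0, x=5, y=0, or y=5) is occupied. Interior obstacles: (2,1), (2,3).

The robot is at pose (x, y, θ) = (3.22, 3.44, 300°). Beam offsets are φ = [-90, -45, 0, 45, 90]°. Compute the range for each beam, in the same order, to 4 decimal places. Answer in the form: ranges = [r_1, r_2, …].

ranges = [0.2540, 1.4908, 2.8175, 1.8428, 2.0554]

beam 1: φ=-90°, α=210°
  cosα=-0.8660 sinα=-0.5000 | (3,3) | tMaxX 0.2540 tMaxY 0.8800 | tΔX 1.1547 tΔY 2.0000
    t=0.2540 [x] (2,3) — stop
  → r_1 = 0.2540
beam 2: φ=-45°, α=255°
  cosα=-0.2588 sinα=-0.9659 | (3,3) | tMaxX 0.8500 tMaxY 0.4555 | tΔX 3.8637 tΔY 1.0353
    t=0.4555 [y] (3,2)
    t=0.8500 [x] (2,2)
    t=1.4908 [y] (2,1) — stop
  → r_2 = 1.4908
beam 3: φ=0°, α=300°
  cosα=0.5000 sinα=-0.8660 | (3,3) | tMaxX 1.5600 tMaxY 0.5081 | tΔX 2.0000 tΔY 1.1547
    t=0.5081 [y] (3,2)
    t=1.5600 [x] (4,2)
    t=1.6628 [y] (4,1)
    t=2.8175 [y] (4,0) — stop
  → r_3 = 2.8175
beam 4: φ=45°, α=345°
  cosα=0.9659 sinα=-0.2588 | (3,3) | tMaxX 0.8075 tMaxY 1.7000 | tΔX 1.0353 tΔY 3.8637
    t=0.8075 [x] (4,3)
    t=1.7000 [y] (4,2)
    t=1.8428 [x] (5,2) — stop
  → r_4 = 1.8428
beam 5: φ=90°, α=30°
  cosα=0.8660 sinα=0.5000 | (3,3) | tMaxX 0.9007 tMaxY 1.1200 | tΔX 1.1547 tΔY 2.0000
    t=0.9007 [x] (4,3)
    t=1.1200 [y] (4,4)
    t=2.0554 [x] (5,4) — stop
  → r_5 = 2.0554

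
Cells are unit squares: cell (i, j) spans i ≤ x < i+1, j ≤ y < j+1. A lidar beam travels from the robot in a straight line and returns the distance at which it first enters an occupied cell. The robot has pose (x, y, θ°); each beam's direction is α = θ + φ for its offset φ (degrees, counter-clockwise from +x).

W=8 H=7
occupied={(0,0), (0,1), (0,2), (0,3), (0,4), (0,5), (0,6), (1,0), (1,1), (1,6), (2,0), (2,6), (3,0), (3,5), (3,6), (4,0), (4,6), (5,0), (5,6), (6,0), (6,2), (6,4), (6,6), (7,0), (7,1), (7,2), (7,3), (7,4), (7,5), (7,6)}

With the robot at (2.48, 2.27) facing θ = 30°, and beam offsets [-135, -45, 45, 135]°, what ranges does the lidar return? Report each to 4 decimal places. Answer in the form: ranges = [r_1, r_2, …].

ranges = [1.3148, 4.6794, 2.8263, 1.5322]

beam 1: φ=-135°, α=255°
  cosα=-0.2588 sinα=-0.9659 | (2,2) | tMaxX 1.8546 tMaxY 0.2795 | tΔX 3.8637 tΔY 1.0353
    t=0.2795 [y] (2,1)
    t=1.3148 [y] (2,0) — stop
  → r_1 = 1.3148
beam 2: φ=-45°, α=345°
  cosα=0.9659 sinα=-0.2588 | (2,2) | tMaxX 0.5383 tMaxY 1.0432 | tΔX 1.0353 tΔY 3.8637
    t=0.5383 [x] (3,2)
    t=1.0432 [y] (3,1)
    t=1.5736 [x] (4,1)
    t=2.6089 [x] (5,1)
    t=3.6442 [x] (6,1)
    t=4.6794 [x] (7,1) — stop
  → r_2 = 4.6794
beam 3: φ=45°, α=75°
  cosα=0.2588 sinα=0.9659 | (2,2) | tMaxX 2.0091 tMaxY 0.7558 | tΔX 3.8637 tΔY 1.0353
    t=0.7558 [y] (2,3)
    t=1.7910 [y] (2,4)
    t=2.0091 [x] (3,4)
    t=2.8263 [y] (3,5) — stop
  → r_3 = 2.8263
beam 4: φ=135°, α=165°
  cosα=-0.9659 sinα=0.2588 | (2,2) | tMaxX 0.4969 tMaxY 2.8205 | tΔX 1.0353 tΔY 3.8637
    t=0.4969 [x] (1,2)
    t=1.5322 [x] (0,2) — stop
  → r_4 = 1.5322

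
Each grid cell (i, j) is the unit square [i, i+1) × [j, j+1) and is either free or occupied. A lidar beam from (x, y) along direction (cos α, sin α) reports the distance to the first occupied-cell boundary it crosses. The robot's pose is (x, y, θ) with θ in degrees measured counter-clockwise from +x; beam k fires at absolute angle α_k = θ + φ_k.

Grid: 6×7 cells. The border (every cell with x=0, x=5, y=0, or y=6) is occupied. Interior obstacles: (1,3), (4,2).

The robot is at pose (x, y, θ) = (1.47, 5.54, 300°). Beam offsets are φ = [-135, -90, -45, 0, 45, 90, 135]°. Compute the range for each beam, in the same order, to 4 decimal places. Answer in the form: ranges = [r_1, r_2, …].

beam 1: φ=-135°, α=165°
  cosα=-0.9659 sinα=0.2588 | (1,5) | tMaxX 0.4866 tMaxY 1.7773 | tΔX 1.0353 tΔY 3.8637
    t=0.4866 [x] (0,5) — stop
  → r_1 = 0.4866
beam 2: φ=-90°, α=210°
  cosα=-0.8660 sinα=-0.5000 | (1,5) | tMaxX 0.5427 tMaxY 1.0800 | tΔX 1.1547 tΔY 2.0000
    t=0.5427 [x] (0,5) — stop
  → r_2 = 0.5427
beam 3: φ=-45°, α=255°
  cosα=-0.2588 sinα=-0.9659 | (1,5) | tMaxX 1.8159 tMaxY 0.5590 | tΔX 3.8637 tΔY 1.0353
    t=0.5590 [y] (1,4)
    t=1.5943 [y] (1,3) — stop
  → r_3 = 1.5943
beam 4: φ=0°, α=300°
  cosα=0.5000 sinα=-0.8660 | (1,5) | tMaxX 1.0600 tMaxY 0.6235 | tΔX 2.0000 tΔY 1.1547
    t=0.6235 [y] (1,4)
    t=1.0600 [x] (2,4)
    t=1.7782 [y] (2,3)
    t=2.9329 [y] (2,2)
    t=3.0600 [x] (3,2)
    t=4.0876 [y] (3,1)
    t=5.0600 [x] (4,1)
    t=5.2423 [y] (4,0) — stop
  → r_4 = 5.2423
beam 5: φ=45°, α=345°
  cosα=0.9659 sinα=-0.2588 | (1,5) | tMaxX 0.5487 tMaxY 2.0864 | tΔX 1.0353 tΔY 3.8637
    t=0.5487 [x] (2,5)
    t=1.5840 [x] (3,5)
    t=2.0864 [y] (3,4)
    t=2.6192 [x] (4,4)
    t=3.6545 [x] (5,4) — stop
  → r_5 = 3.6545
beam 6: φ=90°, α=30°
  cosα=0.8660 sinα=0.5000 | (1,5) | tMaxX 0.6120 tMaxY 0.9200 | tΔX 1.1547 tΔY 2.0000
    t=0.6120 [x] (2,5)
    t=0.9200 [y] (2,6) — stop
  → r_6 = 0.9200
beam 7: φ=135°, α=75°
  cosα=0.2588 sinα=0.9659 | (1,5) | tMaxX 2.0478 tMaxY 0.4762 | tΔX 3.8637 tΔY 1.0353
    t=0.4762 [y] (1,6) — stop
  → r_7 = 0.4762

ranges = [0.4866, 0.5427, 1.5943, 5.2423, 3.6545, 0.9200, 0.4762]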